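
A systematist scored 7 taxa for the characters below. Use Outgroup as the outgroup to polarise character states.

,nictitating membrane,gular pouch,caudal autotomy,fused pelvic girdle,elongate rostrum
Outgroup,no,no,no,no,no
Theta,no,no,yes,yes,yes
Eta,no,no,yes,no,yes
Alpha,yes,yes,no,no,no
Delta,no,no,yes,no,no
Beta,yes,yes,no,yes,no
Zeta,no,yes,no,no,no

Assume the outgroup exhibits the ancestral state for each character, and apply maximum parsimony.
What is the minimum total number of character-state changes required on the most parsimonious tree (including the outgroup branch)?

The outgroup has state 'no' for every character, so 'yes' is the derived state throughout.
nictitating membrane (derived state 'yes') is shared by Alpha and Beta — a synapomorphy uniting that clade.
Only Alpha, Beta, and Zeta show the derived state 'yes' for gular pouch, supporting them as a clade.
Only Delta, Eta, and Theta show the derived state 'yes' for caudal autotomy, supporting them as a clade.
fused pelvic girdle (state 'yes') occurs in Beta and Theta but conflicts with the nesting implied by the other characters — most parsimoniously interpreted as homoplasy.
elongate rostrum: derived state 'yes' in Eta and Theta only — synapomorphy for {Eta, Theta}.
Most parsimonious ingroup topology: (((Theta,Eta),Delta),((Alpha,Beta),Zeta)).
Changes per character on this tree: nictitating membrane: 1; gular pouch: 1; caudal autotomy: 1; fused pelvic girdle: 2; elongate rostrum: 1.
Total = 6.

6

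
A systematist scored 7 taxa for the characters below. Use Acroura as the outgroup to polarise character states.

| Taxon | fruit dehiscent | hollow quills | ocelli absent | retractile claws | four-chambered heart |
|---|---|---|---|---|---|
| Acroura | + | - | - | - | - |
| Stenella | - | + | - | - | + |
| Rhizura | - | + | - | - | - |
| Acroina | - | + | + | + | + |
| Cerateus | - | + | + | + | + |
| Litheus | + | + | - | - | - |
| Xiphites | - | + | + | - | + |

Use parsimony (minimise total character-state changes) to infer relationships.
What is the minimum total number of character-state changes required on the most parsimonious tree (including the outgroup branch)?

5

Character polarity is set by the outgroup: the derived state is whichever differs from the outgroup's state, so for fruit dehiscent the derived state is '-', and for the remaining characters it is '+'.
fruit dehiscent: derived state '-' in Acroina, Cerateus, Rhizura, Stenella, and Xiphites only — synapomorphy for {Acroina, Cerateus, Rhizura, Stenella, Xiphites}.
All ingroup taxa share the derived state '+' for hollow quills; it defines the ingroup but does not resolve relationships within it.
Only Acroina, Cerateus, and Xiphites show the derived state '+' for ocelli absent, supporting them as a clade.
Only Acroina and Cerateus show the derived state '+' for retractile claws, supporting them as a clade.
Only Acroina, Cerateus, Stenella, and Xiphites show the derived state '+' for four-chambered heart, supporting them as a clade.
Most parsimonious ingroup topology: (((Stenella,((Acroina,Cerateus),Xiphites)),Rhizura),Litheus).
Changes per character on this tree: fruit dehiscent: 1; hollow quills: 1; ocelli absent: 1; retractile claws: 1; four-chambered heart: 1.
Total = 5.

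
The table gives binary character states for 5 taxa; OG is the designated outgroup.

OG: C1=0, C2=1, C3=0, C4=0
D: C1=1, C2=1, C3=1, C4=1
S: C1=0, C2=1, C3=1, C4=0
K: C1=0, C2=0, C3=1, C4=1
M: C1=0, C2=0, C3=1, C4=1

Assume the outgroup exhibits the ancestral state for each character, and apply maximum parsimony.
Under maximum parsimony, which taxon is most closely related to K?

M

Character polarity is set by the outgroup: the derived state is whichever differs from the outgroup's state, so for C2 the derived state is '0', and for the remaining characters it is '1'.
C1 (derived state '1') is unique to D (autapomorphy; uninformative for grouping).
Only K and M show the derived state '0' for C2, supporting them as a clade.
C3 (derived state '1') is shared by all ingroup taxa — unites the whole ingroup.
Only D, K, and M show the derived state '1' for C4, supporting them as a clade.
Most parsimonious ingroup topology: ((D,(K,M)),S).
K and M form a cherry on this tree, so they are sister taxa.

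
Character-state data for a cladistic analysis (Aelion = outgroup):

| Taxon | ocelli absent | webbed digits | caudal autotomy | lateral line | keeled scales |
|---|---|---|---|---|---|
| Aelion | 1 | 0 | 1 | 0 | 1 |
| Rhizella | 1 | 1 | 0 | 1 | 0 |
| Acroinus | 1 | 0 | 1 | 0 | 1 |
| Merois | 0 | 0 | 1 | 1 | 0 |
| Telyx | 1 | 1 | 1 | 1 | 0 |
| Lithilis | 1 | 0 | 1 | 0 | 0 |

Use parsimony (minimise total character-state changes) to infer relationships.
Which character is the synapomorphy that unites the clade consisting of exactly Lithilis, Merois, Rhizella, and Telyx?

keeled scales

Character polarity is set by the outgroup: the derived state is whichever differs from the outgroup's state, so for ocelli absent, caudal autotomy, keeled scales the derived state is '0', and for the remaining characters it is '1'.
ocelli absent: derived state '0' in Merois only — an autapomorphy, so it tells us nothing about relationships among taxa.
webbed digits (derived state '1') is shared by Rhizella and Telyx — a synapomorphy uniting that clade.
caudal autotomy: derived state '0' in Rhizella only — an autapomorphy, so it tells us nothing about relationships among taxa.
Only Merois, Rhizella, and Telyx show the derived state '1' for lateral line, supporting them as a clade.
Only Lithilis, Merois, Rhizella, and Telyx show the derived state '0' for keeled scales, supporting them as a clade.
Most parsimonious ingroup topology: ((((Rhizella,Telyx),Merois),Lithilis),Acroinus).
The clade {Lithilis, Merois, Rhizella, Telyx} is supported by keeled scales: its derived state '0' occurs in exactly those taxa and in no other taxon (including the outgroup).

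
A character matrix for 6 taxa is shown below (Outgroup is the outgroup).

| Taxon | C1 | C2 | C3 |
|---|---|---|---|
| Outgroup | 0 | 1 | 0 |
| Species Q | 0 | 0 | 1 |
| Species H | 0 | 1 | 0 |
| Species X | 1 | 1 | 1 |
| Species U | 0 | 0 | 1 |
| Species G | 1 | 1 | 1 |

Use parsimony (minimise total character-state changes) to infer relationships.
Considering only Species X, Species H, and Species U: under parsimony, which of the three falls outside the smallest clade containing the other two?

Species H

Character polarity is set by the outgroup: the derived state is whichever differs from the outgroup's state, so for C2 the derived state is '0', and for the remaining characters it is '1'.
C1: derived state '1' in Species G and Species X only — synapomorphy for {Species G, Species X}.
C2 (derived state '0') is shared by Species Q and Species U — a synapomorphy uniting that clade.
C3: derived state '1' in Species G, Species Q, Species U, and Species X only — synapomorphy for {Species G, Species Q, Species U, Species X}.
Most parsimonious ingroup topology: (((Species Q,Species U),(Species X,Species G)),Species H).
Species U and Species X share a more recent common ancestor with each other than either does with Species H, so Species H is the least closely related of the three.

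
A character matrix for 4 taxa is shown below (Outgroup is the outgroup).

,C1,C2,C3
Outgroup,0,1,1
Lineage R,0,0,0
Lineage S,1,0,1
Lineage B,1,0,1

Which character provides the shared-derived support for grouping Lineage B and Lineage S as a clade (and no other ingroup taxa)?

Character polarity is set by the outgroup: the derived state is whichever differs from the outgroup's state, so for C2, C3 the derived state is '0', and for the remaining characters it is '1'.
C1 (derived state '1') is shared by Lineage B and Lineage S — a synapomorphy uniting that clade.
All ingroup taxa share the derived state '0' for C2; it defines the ingroup but does not resolve relationships within it.
C3 (derived state '0') is unique to Lineage R (autapomorphy; uninformative for grouping).
Most parsimonious ingroup topology: (Lineage R,(Lineage S,Lineage B)).
The clade {Lineage B, Lineage S} is supported by C1: its derived state '1' occurs in exactly those taxa and in no other taxon (including the outgroup).

C1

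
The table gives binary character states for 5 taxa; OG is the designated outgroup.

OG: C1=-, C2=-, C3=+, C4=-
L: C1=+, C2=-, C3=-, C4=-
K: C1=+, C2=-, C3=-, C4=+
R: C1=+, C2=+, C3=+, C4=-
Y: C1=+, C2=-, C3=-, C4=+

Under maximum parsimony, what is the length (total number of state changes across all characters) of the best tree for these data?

Character polarity is set by the outgroup: the derived state is whichever differs from the outgroup's state, so for C3 the derived state is '-', and for the remaining characters it is '+'.
C1 (derived state '+') is shared by all ingroup taxa — unites the whole ingroup.
C2 (derived state '+') is unique to R (autapomorphy; uninformative for grouping).
Only K, L, and Y show the derived state '-' for C3, supporting them as a clade.
C4 (derived state '+') is shared by K and Y — a synapomorphy uniting that clade.
Most parsimonious ingroup topology: ((L,(K,Y)),R).
Changes per character on this tree: C1: 1; C2: 1; C3: 1; C4: 1.
Total = 4.

4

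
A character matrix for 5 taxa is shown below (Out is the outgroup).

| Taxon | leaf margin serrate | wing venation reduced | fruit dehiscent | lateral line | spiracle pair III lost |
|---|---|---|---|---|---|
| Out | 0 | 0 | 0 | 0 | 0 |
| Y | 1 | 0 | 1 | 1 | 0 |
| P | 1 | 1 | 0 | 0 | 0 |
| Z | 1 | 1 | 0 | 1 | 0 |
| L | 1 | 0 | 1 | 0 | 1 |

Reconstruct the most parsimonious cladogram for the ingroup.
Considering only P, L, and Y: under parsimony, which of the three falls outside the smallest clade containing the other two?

The outgroup has state '0' for every character, so '1' is the derived state throughout.
leaf margin serrate (derived state '1') is shared by all ingroup taxa — unites the whole ingroup.
wing venation reduced: derived state '1' in P and Z only — synapomorphy for {P, Z}.
fruit dehiscent (derived state '1') is shared by L and Y — a synapomorphy uniting that clade.
lateral line (state '1') occurs in Y and Z but conflicts with the nesting implied by the other characters — most parsimoniously interpreted as homoplasy.
spiracle pair III lost (derived state '1') is unique to L (autapomorphy; uninformative for grouping).
Most parsimonious ingroup topology: ((Y,L),(P,Z)).
L and Y share a more recent common ancestor with each other than either does with P, so P is the least closely related of the three.

P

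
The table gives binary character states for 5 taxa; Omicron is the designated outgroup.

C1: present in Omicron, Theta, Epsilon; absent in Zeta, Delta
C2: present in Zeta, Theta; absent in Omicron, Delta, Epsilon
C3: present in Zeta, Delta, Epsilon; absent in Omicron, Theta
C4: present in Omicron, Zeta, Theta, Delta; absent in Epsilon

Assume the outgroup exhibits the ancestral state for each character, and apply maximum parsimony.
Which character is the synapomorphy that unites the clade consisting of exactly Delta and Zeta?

C1

Character polarity is set by the outgroup: the derived state is whichever differs from the outgroup's state, so for C1, C4 the derived state is 'absent', and for the remaining characters it is 'present'.
C1 (derived state 'absent') is shared by Delta and Zeta — a synapomorphy uniting that clade.
C2 (state 'present') occurs in Theta and Zeta but conflicts with the nesting implied by the other characters — most parsimoniously interpreted as homoplasy.
Only Delta, Epsilon, and Zeta show the derived state 'present' for C3, supporting them as a clade.
C4: derived state 'absent' in Epsilon only — an autapomorphy, so it tells us nothing about relationships among taxa.
Most parsimonious ingroup topology: (((Zeta,Delta),Epsilon),Theta).
The clade {Delta, Zeta} is supported by C1: its derived state 'absent' occurs in exactly those taxa and in no other taxon (including the outgroup).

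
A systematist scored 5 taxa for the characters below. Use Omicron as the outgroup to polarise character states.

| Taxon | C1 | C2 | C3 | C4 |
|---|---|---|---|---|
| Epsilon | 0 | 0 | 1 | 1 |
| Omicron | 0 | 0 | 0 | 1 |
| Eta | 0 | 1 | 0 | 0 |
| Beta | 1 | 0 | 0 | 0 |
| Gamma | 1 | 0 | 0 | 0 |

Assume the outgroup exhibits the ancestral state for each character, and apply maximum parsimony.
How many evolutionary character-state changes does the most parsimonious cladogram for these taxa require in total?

4

Character polarity is set by the outgroup: the derived state is whichever differs from the outgroup's state, so for C4 the derived state is '0', and for the remaining characters it is '1'.
C1 (derived state '1') is shared by Beta and Gamma — a synapomorphy uniting that clade.
C2 (derived state '1') is unique to Eta (autapomorphy; uninformative for grouping).
C3: derived state '1' in Epsilon only — an autapomorphy, so it tells us nothing about relationships among taxa.
Only Beta, Eta, and Gamma show the derived state '0' for C4, supporting them as a clade.
Most parsimonious ingroup topology: (((Beta,Gamma),Eta),Epsilon).
Changes per character on this tree: C1: 1; C2: 1; C3: 1; C4: 1.
Total = 4.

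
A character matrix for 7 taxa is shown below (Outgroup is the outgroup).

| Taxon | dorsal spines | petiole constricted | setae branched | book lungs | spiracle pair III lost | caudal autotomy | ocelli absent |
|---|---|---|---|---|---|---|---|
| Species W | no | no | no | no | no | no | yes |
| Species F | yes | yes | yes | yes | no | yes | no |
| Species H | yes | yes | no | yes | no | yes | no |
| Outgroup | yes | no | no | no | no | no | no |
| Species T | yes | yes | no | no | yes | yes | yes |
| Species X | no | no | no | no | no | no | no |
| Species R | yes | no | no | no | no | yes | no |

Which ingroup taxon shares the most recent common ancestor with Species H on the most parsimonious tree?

Species F

Character polarity is set by the outgroup: the derived state is whichever differs from the outgroup's state, so for dorsal spines the derived state is 'no', and for the remaining characters it is 'yes'.
Only Species W and Species X show the derived state 'no' for dorsal spines, supporting them as a clade.
petiole constricted (derived state 'yes') is shared by Species F, Species H, and Species T — a synapomorphy uniting that clade.
setae branched (derived state 'yes') is unique to Species F (autapomorphy; uninformative for grouping).
book lungs: derived state 'yes' in Species F and Species H only — synapomorphy for {Species F, Species H}.
spiracle pair III lost (derived state 'yes') is unique to Species T (autapomorphy; uninformative for grouping).
caudal autotomy (derived state 'yes') is shared by Species F, Species H, Species R, and Species T — a synapomorphy uniting that clade.
ocelli absent (state 'yes') occurs in Species T and Species W but conflicts with the nesting implied by the other characters — most parsimoniously interpreted as homoplasy.
Most parsimonious ingroup topology: ((Species W,Species X),((Species T,(Species H,Species F)),Species R)).
Species H and Species F form a cherry on this tree, so they are sister taxa.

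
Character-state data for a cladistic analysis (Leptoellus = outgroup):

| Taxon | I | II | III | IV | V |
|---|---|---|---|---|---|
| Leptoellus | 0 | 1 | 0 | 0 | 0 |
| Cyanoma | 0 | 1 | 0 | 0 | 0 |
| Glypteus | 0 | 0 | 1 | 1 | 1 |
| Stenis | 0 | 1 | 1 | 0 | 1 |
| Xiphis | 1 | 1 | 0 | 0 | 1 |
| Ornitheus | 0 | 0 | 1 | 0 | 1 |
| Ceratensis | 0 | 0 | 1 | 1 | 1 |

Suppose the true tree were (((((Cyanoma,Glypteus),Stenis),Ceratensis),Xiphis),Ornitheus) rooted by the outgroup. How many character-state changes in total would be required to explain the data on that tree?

Map each character onto (((((Cyanoma,Glypteus),Stenis),Ceratensis),Xiphis),Ornitheus) (rooted by Leptoellus) and count the minimum state changes it requires (Fitch parsimony):
I: 1; II: 3; III: 3; IV: 2; V: 2.
Total tree length = 11.

11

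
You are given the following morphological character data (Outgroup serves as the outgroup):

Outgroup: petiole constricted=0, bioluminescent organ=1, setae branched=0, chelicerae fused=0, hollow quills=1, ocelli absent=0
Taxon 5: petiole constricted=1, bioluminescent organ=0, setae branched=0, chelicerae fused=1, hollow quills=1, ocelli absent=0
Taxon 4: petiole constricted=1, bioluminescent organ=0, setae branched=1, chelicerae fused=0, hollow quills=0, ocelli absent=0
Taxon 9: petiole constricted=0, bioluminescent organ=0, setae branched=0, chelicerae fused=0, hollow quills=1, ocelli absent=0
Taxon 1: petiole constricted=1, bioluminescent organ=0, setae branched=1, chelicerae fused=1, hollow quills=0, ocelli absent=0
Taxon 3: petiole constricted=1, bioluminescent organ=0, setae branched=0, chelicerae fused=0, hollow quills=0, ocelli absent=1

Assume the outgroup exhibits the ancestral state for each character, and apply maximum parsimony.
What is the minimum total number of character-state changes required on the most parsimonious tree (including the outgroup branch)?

Character polarity is set by the outgroup: the derived state is whichever differs from the outgroup's state, so for bioluminescent organ, hollow quills the derived state is '0', and for the remaining characters it is '1'.
petiole constricted (derived state '1') is shared by Taxon 1, Taxon 3, Taxon 4, and Taxon 5 — a synapomorphy uniting that clade.
All ingroup taxa share the derived state '0' for bioluminescent organ; it defines the ingroup but does not resolve relationships within it.
Only Taxon 1 and Taxon 4 show the derived state '1' for setae branched, supporting them as a clade.
chelicerae fused (state '1') occurs in Taxon 1 and Taxon 5 but conflicts with the nesting implied by the other characters — most parsimoniously interpreted as homoplasy.
hollow quills: derived state '0' in Taxon 1, Taxon 3, and Taxon 4 only — synapomorphy for {Taxon 1, Taxon 3, Taxon 4}.
ocelli absent: derived state '1' in Taxon 3 only — an autapomorphy, so it tells us nothing about relationships among taxa.
Most parsimonious ingroup topology: ((Taxon 5,((Taxon 4,Taxon 1),Taxon 3)),Taxon 9).
Changes per character on this tree: petiole constricted: 1; bioluminescent organ: 1; setae branched: 1; chelicerae fused: 2; hollow quills: 1; ocelli absent: 1.
Total = 7.

7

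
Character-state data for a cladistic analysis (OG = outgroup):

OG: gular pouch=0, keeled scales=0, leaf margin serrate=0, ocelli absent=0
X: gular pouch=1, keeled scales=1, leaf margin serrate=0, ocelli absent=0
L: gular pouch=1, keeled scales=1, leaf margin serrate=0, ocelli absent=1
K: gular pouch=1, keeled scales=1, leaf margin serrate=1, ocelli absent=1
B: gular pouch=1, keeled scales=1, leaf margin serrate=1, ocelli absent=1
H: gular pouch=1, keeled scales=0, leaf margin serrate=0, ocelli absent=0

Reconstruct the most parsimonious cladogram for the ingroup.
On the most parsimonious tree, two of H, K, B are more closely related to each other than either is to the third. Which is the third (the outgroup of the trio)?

H

The outgroup has state '0' for every character, so '1' is the derived state throughout.
All ingroup taxa share the derived state '1' for gular pouch; it defines the ingroup but does not resolve relationships within it.
keeled scales: derived state '1' in B, K, L, and X only — synapomorphy for {B, K, L, X}.
Only B and K show the derived state '1' for leaf margin serrate, supporting them as a clade.
ocelli absent: derived state '1' in B, K, and L only — synapomorphy for {B, K, L}.
Most parsimonious ingroup topology: ((X,(L,(K,B))),H).
K and B share a more recent common ancestor with each other than either does with H, so H is the least closely related of the three.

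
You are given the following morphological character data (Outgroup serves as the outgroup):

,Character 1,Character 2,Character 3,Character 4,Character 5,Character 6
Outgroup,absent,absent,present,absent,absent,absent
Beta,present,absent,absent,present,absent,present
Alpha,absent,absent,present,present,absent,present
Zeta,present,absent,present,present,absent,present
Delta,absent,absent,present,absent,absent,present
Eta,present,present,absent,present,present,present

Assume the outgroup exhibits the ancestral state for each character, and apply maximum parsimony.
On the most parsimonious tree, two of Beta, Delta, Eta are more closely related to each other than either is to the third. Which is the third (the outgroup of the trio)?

Character polarity is set by the outgroup: the derived state is whichever differs from the outgroup's state, so for Character 3 the derived state is 'absent', and for the remaining characters it is 'present'.
Only Beta, Eta, and Zeta show the derived state 'present' for Character 1, supporting them as a clade.
Character 2: derived state 'present' in Eta only — an autapomorphy, so it tells us nothing about relationships among taxa.
Character 3: derived state 'absent' in Beta and Eta only — synapomorphy for {Beta, Eta}.
Character 4 (derived state 'present') is shared by Alpha, Beta, Eta, and Zeta — a synapomorphy uniting that clade.
Character 5 (derived state 'present') is unique to Eta (autapomorphy; uninformative for grouping).
Character 6 (derived state 'present') is shared by all ingroup taxa — unites the whole ingroup.
Most parsimonious ingroup topology: ((((Beta,Eta),Zeta),Alpha),Delta).
Eta and Beta share a more recent common ancestor with each other than either does with Delta, so Delta is the least closely related of the three.

Delta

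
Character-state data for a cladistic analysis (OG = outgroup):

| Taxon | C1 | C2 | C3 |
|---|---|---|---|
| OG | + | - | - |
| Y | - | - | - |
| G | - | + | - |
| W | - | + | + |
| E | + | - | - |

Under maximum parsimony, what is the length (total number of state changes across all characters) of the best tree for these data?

3

Character polarity is set by the outgroup: the derived state is whichever differs from the outgroup's state, so for C1 the derived state is '-', and for the remaining characters it is '+'.
Only G, W, and Y show the derived state '-' for C1, supporting them as a clade.
Only G and W show the derived state '+' for C2, supporting them as a clade.
C3 (derived state '+') is unique to W (autapomorphy; uninformative for grouping).
Most parsimonious ingroup topology: ((Y,(G,W)),E).
Changes per character on this tree: C1: 1; C2: 1; C3: 1.
Total = 3.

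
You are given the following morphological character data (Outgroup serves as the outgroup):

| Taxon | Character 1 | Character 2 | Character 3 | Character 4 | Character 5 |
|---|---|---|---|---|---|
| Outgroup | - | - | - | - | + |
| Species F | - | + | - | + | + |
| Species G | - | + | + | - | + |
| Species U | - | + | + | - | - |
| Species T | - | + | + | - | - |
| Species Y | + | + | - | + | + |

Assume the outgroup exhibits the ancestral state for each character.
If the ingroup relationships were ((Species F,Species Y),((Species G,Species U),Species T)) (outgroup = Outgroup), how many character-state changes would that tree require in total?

Map each character onto ((Species F,Species Y),((Species G,Species U),Species T)) (rooted by Outgroup) and count the minimum state changes it requires (Fitch parsimony):
Character 1: 1; Character 2: 1; Character 3: 1; Character 4: 1; Character 5: 2.
Total tree length = 6.

6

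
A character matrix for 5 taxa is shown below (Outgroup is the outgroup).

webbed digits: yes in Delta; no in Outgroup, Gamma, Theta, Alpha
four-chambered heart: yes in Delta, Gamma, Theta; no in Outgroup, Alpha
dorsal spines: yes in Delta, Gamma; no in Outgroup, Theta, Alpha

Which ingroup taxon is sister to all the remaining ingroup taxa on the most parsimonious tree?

Alpha

The outgroup has state 'no' for every character, so 'yes' is the derived state throughout.
webbed digits (derived state 'yes') is unique to Delta (autapomorphy; uninformative for grouping).
Only Delta, Gamma, and Theta show the derived state 'yes' for four-chambered heart, supporting them as a clade.
Only Delta and Gamma show the derived state 'yes' for dorsal spines, supporting them as a clade.
Most parsimonious ingroup topology: (((Delta,Gamma),Theta),Alpha).
Alpha is sister to the clade containing all other ingroup taxa, so it is the earliest-diverging (most basal) ingroup lineage.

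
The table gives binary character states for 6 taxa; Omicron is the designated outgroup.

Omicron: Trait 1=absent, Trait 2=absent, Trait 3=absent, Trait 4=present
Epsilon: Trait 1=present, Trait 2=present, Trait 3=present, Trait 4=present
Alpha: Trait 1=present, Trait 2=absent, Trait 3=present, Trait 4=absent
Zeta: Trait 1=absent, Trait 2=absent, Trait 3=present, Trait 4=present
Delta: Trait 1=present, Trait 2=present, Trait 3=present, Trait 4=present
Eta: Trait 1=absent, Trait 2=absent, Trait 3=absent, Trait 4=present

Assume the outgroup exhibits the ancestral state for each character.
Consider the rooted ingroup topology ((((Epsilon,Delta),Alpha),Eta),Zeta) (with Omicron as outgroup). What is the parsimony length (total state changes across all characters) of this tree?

5

Map each character onto ((((Epsilon,Delta),Alpha),Eta),Zeta) (rooted by Omicron) and count the minimum state changes it requires (Fitch parsimony):
Trait 1: 1; Trait 2: 1; Trait 3: 2; Trait 4: 1.
Total tree length = 5.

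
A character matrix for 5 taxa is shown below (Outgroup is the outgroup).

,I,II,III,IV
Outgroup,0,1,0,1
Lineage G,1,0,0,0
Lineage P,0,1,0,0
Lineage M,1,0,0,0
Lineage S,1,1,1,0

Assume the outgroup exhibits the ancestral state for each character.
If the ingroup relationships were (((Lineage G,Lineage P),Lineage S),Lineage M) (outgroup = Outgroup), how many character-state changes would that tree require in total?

Map each character onto (((Lineage G,Lineage P),Lineage S),Lineage M) (rooted by Outgroup) and count the minimum state changes it requires (Fitch parsimony):
I: 2; II: 2; III: 1; IV: 1.
Total tree length = 6.

6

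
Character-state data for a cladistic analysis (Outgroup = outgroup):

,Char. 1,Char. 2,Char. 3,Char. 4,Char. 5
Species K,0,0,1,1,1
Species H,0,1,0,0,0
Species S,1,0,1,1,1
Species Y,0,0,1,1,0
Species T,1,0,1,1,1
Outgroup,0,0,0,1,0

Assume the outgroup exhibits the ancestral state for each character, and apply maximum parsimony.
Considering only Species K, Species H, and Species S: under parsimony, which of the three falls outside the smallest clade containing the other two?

Character polarity is set by the outgroup: the derived state is whichever differs from the outgroup's state, so for Char. 4 the derived state is '0', and for the remaining characters it is '1'.
Char. 1 (derived state '1') is shared by Species S and Species T — a synapomorphy uniting that clade.
Char. 2 (derived state '1') is unique to Species H (autapomorphy; uninformative for grouping).
Only Species K, Species S, Species T, and Species Y show the derived state '1' for Char. 3, supporting them as a clade.
Char. 4: derived state '0' in Species H only — an autapomorphy, so it tells us nothing about relationships among taxa.
Char. 5: derived state '1' in Species K, Species S, and Species T only — synapomorphy for {Species K, Species S, Species T}.
Most parsimonious ingroup topology: ((Species Y,((Species T,Species S),Species K)),Species H).
Species S and Species K share a more recent common ancestor with each other than either does with Species H, so Species H is the least closely related of the three.

Species H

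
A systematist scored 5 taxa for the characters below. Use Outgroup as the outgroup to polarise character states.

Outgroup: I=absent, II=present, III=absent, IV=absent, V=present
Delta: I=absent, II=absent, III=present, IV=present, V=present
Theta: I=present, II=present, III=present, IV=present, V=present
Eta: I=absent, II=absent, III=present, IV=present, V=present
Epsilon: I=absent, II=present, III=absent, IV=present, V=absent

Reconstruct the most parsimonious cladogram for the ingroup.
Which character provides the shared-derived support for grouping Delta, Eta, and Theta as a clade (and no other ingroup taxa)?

Character polarity is set by the outgroup: the derived state is whichever differs from the outgroup's state, so for II, V the derived state is 'absent', and for the remaining characters it is 'present'.
I: derived state 'present' in Theta only — an autapomorphy, so it tells us nothing about relationships among taxa.
Only Delta and Eta show the derived state 'absent' for II, supporting them as a clade.
III: derived state 'present' in Delta, Eta, and Theta only — synapomorphy for {Delta, Eta, Theta}.
All ingroup taxa share the derived state 'present' for IV; it defines the ingroup but does not resolve relationships within it.
V: derived state 'absent' in Epsilon only — an autapomorphy, so it tells us nothing about relationships among taxa.
Most parsimonious ingroup topology: (((Delta,Eta),Theta),Epsilon).
The clade {Delta, Eta, Theta} is supported by III: its derived state 'present' occurs in exactly those taxa and in no other taxon (including the outgroup).

III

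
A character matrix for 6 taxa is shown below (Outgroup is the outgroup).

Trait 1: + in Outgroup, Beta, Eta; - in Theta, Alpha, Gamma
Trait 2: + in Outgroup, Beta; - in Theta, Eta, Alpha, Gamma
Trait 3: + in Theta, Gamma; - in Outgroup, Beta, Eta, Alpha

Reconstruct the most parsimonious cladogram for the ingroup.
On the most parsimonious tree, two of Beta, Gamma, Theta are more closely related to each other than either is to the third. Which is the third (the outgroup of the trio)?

Beta

Character polarity is set by the outgroup: the derived state is whichever differs from the outgroup's state, so for Trait 1, Trait 2 the derived state is '-', and for the remaining characters it is '+'.
Trait 1 (derived state '-') is shared by Alpha, Gamma, and Theta — a synapomorphy uniting that clade.
Trait 2: derived state '-' in Alpha, Eta, Gamma, and Theta only — synapomorphy for {Alpha, Eta, Gamma, Theta}.
Trait 3: derived state '+' in Gamma and Theta only — synapomorphy for {Gamma, Theta}.
Most parsimonious ingroup topology: ((((Theta,Gamma),Alpha),Eta),Beta).
Theta and Gamma share a more recent common ancestor with each other than either does with Beta, so Beta is the least closely related of the three.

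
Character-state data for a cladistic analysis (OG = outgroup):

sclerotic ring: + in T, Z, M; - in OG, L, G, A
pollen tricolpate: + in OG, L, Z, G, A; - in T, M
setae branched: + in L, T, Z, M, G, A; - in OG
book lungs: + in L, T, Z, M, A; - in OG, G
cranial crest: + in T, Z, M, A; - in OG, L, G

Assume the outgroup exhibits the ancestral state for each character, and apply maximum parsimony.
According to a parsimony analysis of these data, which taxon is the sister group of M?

Character polarity is set by the outgroup: the derived state is whichever differs from the outgroup's state, so for pollen tricolpate the derived state is '-', and for the remaining characters it is '+'.
sclerotic ring: derived state '+' in M, T, and Z only — synapomorphy for {M, T, Z}.
pollen tricolpate (derived state '-') is shared by M and T — a synapomorphy uniting that clade.
setae branched (derived state '+') is shared by all ingroup taxa — unites the whole ingroup.
book lungs: derived state '+' in A, L, M, T, and Z only — synapomorphy for {A, L, M, T, Z}.
Only A, M, T, and Z show the derived state '+' for cranial crest, supporting them as a clade.
Most parsimonious ingroup topology: ((L,(((T,M),Z),A)),G).
M and T form a cherry on this tree, so they are sister taxa.

T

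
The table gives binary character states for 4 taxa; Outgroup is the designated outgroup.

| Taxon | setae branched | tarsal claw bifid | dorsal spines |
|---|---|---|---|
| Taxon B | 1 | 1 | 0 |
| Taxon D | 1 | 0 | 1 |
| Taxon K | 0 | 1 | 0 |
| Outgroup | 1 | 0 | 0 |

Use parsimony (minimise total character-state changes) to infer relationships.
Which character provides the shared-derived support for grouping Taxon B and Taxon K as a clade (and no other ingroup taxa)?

tarsal claw bifid

Character polarity is set by the outgroup: the derived state is whichever differs from the outgroup's state, so for setae branched the derived state is '0', and for the remaining characters it is '1'.
setae branched (derived state '0') is unique to Taxon K (autapomorphy; uninformative for grouping).
Only Taxon B and Taxon K show the derived state '1' for tarsal claw bifid, supporting them as a clade.
dorsal spines: derived state '1' in Taxon D only — an autapomorphy, so it tells us nothing about relationships among taxa.
Most parsimonious ingroup topology: ((Taxon B,Taxon K),Taxon D).
The clade {Taxon B, Taxon K} is supported by tarsal claw bifid: its derived state '1' occurs in exactly those taxa and in no other taxon (including the outgroup).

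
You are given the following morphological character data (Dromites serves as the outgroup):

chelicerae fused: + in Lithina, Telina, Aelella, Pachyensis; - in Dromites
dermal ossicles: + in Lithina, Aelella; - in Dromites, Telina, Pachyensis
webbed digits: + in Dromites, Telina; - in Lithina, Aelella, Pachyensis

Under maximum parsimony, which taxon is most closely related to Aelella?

Lithina

Character polarity is set by the outgroup: the derived state is whichever differs from the outgroup's state, so for webbed digits the derived state is '-', and for the remaining characters it is '+'.
All ingroup taxa share the derived state '+' for chelicerae fused; it defines the ingroup but does not resolve relationships within it.
dermal ossicles: derived state '+' in Aelella and Lithina only — synapomorphy for {Aelella, Lithina}.
webbed digits (derived state '-') is shared by Aelella, Lithina, and Pachyensis — a synapomorphy uniting that clade.
Most parsimonious ingroup topology: (((Aelella,Lithina),Pachyensis),Telina).
Aelella and Lithina form a cherry on this tree, so they are sister taxa.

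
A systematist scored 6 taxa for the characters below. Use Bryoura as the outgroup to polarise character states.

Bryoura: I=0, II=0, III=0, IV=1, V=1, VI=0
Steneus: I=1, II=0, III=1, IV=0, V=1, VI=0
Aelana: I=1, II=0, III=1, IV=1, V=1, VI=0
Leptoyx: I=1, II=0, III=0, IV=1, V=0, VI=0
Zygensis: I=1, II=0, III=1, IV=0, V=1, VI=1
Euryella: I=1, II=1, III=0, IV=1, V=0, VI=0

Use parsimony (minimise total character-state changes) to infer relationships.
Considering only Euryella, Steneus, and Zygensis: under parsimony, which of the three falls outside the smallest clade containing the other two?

Euryella

Character polarity is set by the outgroup: the derived state is whichever differs from the outgroup's state, so for IV, V the derived state is '0', and for the remaining characters it is '1'.
All ingroup taxa share the derived state '1' for I; it defines the ingroup but does not resolve relationships within it.
II: derived state '1' in Euryella only — an autapomorphy, so it tells us nothing about relationships among taxa.
Only Aelana, Steneus, and Zygensis show the derived state '1' for III, supporting them as a clade.
IV: derived state '0' in Steneus and Zygensis only — synapomorphy for {Steneus, Zygensis}.
V (derived state '0') is shared by Euryella and Leptoyx — a synapomorphy uniting that clade.
VI (derived state '1') is unique to Zygensis (autapomorphy; uninformative for grouping).
Most parsimonious ingroup topology: (((Steneus,Zygensis),Aelana),(Leptoyx,Euryella)).
Steneus and Zygensis share a more recent common ancestor with each other than either does with Euryella, so Euryella is the least closely related of the three.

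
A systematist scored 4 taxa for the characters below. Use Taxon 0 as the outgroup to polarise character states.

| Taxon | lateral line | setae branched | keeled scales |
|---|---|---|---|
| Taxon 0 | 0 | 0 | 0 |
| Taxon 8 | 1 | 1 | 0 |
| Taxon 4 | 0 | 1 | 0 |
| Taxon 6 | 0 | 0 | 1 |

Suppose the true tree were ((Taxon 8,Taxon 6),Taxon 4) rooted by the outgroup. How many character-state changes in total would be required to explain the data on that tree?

Map each character onto ((Taxon 8,Taxon 6),Taxon 4) (rooted by Taxon 0) and count the minimum state changes it requires (Fitch parsimony):
lateral line: 1; setae branched: 2; keeled scales: 1.
Total tree length = 4.

4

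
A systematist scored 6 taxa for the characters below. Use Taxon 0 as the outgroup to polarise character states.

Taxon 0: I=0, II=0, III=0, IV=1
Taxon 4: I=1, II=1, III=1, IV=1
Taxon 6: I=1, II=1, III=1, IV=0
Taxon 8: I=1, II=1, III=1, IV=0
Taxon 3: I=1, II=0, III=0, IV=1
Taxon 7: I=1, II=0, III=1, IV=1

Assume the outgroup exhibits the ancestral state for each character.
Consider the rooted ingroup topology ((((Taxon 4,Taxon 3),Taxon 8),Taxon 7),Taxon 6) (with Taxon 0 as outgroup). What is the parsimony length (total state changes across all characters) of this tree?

8

Map each character onto ((((Taxon 4,Taxon 3),Taxon 8),Taxon 7),Taxon 6) (rooted by Taxon 0) and count the minimum state changes it requires (Fitch parsimony):
I: 1; II: 3; III: 2; IV: 2.
Total tree length = 8.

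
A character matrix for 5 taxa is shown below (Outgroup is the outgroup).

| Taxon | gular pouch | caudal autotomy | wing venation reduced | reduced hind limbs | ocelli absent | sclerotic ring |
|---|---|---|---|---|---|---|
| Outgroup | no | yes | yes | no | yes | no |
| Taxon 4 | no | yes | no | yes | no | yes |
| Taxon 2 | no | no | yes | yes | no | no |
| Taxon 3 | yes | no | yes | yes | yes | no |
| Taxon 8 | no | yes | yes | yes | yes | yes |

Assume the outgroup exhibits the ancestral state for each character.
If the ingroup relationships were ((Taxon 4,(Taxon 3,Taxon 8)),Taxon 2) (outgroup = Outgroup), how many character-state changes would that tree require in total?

Map each character onto ((Taxon 4,(Taxon 3,Taxon 8)),Taxon 2) (rooted by Outgroup) and count the minimum state changes it requires (Fitch parsimony):
gular pouch: 1; caudal autotomy: 2; wing venation reduced: 1; reduced hind limbs: 1; ocelli absent: 2; sclerotic ring: 2.
Total tree length = 9.

9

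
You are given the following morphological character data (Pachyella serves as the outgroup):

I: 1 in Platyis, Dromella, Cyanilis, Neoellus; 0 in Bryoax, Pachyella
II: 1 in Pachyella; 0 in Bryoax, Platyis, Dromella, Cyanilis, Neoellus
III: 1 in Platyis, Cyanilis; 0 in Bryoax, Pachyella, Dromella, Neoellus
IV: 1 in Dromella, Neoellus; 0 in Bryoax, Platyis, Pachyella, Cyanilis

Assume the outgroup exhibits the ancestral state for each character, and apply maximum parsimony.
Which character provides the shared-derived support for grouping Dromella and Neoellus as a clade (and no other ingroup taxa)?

Character polarity is set by the outgroup: the derived state is whichever differs from the outgroup's state, so for II the derived state is '0', and for the remaining characters it is '1'.
I: derived state '1' in Cyanilis, Dromella, Neoellus, and Platyis only — synapomorphy for {Cyanilis, Dromella, Neoellus, Platyis}.
II (derived state '0') is shared by all ingroup taxa — unites the whole ingroup.
Only Cyanilis and Platyis show the derived state '1' for III, supporting them as a clade.
Only Dromella and Neoellus show the derived state '1' for IV, supporting them as a clade.
Most parsimonious ingroup topology: (Bryoax,((Platyis,Cyanilis),(Neoellus,Dromella))).
The clade {Dromella, Neoellus} is supported by IV: its derived state '1' occurs in exactly those taxa and in no other taxon (including the outgroup).

IV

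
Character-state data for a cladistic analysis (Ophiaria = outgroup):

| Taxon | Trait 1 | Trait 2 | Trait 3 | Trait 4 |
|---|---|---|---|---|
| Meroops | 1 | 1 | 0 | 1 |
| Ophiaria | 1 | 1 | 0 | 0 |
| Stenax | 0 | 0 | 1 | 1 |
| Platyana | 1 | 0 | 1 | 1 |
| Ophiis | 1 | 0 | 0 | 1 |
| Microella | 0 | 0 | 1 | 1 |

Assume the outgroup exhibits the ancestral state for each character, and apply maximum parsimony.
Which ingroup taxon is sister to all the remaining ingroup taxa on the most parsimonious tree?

Character polarity is set by the outgroup: the derived state is whichever differs from the outgroup's state, so for Trait 1, Trait 2 the derived state is '0', and for the remaining characters it is '1'.
Only Microella and Stenax show the derived state '0' for Trait 1, supporting them as a clade.
Only Microella, Ophiis, Platyana, and Stenax show the derived state '0' for Trait 2, supporting them as a clade.
Trait 3 (derived state '1') is shared by Microella, Platyana, and Stenax — a synapomorphy uniting that clade.
All ingroup taxa share the derived state '1' for Trait 4; it defines the ingroup but does not resolve relationships within it.
Most parsimonious ingroup topology: ((Ophiis,(Platyana,(Stenax,Microella))),Meroops).
Meroops is sister to the clade containing all other ingroup taxa, so it is the earliest-diverging (most basal) ingroup lineage.

Meroops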